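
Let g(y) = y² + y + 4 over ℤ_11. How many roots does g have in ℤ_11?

0

Evaluate at each of the 11 elements of ℤ_11:
g(0) = 4; g(1) = 6; g(2) = 10; g(3) = 5; g(4) = 2; g(5) = 1; g(6) = 2; g(7) = 5; g(8) = 10; g(9) = 6; g(10) = 4.
No element is a root.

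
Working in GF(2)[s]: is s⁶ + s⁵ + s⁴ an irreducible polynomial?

No

Write P(s) = s⁶ + s⁵ + s⁴.
Check for roots in GF(2): P(0) = 0 → root; P(1) = 1.
P(0) = 0, so (s) divides P(s); P is reducible.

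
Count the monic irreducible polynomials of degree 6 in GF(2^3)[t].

43596

By the necklace-counting formula, N_8(6) = (1/6) Σ_{d|6} μ(6/d)·8^d.
Divisors of 6: 1, 2, 3, 6; μ(6/d) for each: 1, -1, -1, 1.
Σ = 8^1 − 8^2 − 8^3 + 8^6 = 261576.
N = 261576/6 = 43596.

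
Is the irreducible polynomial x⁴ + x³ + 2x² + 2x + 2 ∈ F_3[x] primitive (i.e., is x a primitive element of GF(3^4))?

Yes

Write f(x) = x⁴ + x³ + 2x² + 2x + 2.
|GF(3^4)^×| = 3^4 − 1 = 80. Prime factorization: 80 = 2^4·5.
f is primitive ⇔ x has order 80 in GF(3)[x]/(f), i.e. x^(80/q) ≠ 1 for each prime q | 80.
x^(40) mod f = 2.
x^(16) mod f = x² + x.
None equal 1, so x has full order 80; f is primitive.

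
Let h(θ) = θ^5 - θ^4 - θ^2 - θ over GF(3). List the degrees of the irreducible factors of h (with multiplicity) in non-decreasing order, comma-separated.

Roots in GF(3): h(0) = 0 → root; h(1) = 1; h(2) = 1.
Linear factors from roots: (θ).
Complete factorization: h(θ) = (θ)·(θ^2 + 1)·(θ^2 - θ - 1).
Factor degrees with multiplicity: 1 + 2 + 2 = 5.

1, 2, 2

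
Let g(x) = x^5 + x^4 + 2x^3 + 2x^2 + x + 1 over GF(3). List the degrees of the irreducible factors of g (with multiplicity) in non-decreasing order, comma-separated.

Roots in GF(3): g(0) = 1; g(1) = 2; g(2) = 0 → root.
Linear factors from roots: (x + 1).
Complete factorization: g(x) = (x + 1)·(x^2 + 1)^2.
Factor degrees with multiplicity: 1 + 2 + 2 = 5.

1, 2, 2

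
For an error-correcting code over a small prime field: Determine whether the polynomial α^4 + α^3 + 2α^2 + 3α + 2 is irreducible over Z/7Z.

Yes

Write g(α) = α^4 + α^3 + 2α^2 + 3α + 2.
Check for roots in Z/7Z: g(0) = 2; g(1) = 2; g(2) = 5; g(3) = 4; g(4) = 2; g(5) = 5; g(6) = 1.
No roots, so no linear factors.
Degree-2 irreducible divisors: test the 21 monic irreducibles of degree 2 over GF(7).
None of them divide g (all give nonzero remainder).
No irreducible factor of degree ≤ 2 exists, so g is irreducible over GF(7).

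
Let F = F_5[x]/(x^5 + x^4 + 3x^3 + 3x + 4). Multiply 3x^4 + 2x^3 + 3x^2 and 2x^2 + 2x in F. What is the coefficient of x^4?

3

Multiply in F_5[x]: (3x^4 + 2x^3 + 3x^2)·(2x^2 + 2x) = x^6 + x^3.
Reduce using x^5 ≡ 4x^4 + 2x^3 + 2x + 1 (mod x^5 + x^4 + 3x^3 + 3x + 4).
Reduced: 3x^4 + 4x^3 + 2x^2 + 4x + 4.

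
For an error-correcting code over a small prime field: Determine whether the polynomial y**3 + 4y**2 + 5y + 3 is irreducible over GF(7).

Yes

Write g(y) = y**3 + 4y**2 + 5y + 3.
Check for roots in GF(7): g(0) = 3; g(1) = 6; g(2) = 2; g(3) = 4; g(4) = 4; g(5) = 1; g(6) = 1.
No roots. A degree-3 polynomial over a field with no linear factor is irreducible.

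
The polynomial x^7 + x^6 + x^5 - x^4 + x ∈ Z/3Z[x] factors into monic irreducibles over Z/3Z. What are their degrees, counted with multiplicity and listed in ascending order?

1, 1, 1, 1, 3

Write g(x) = x^7 + x^6 + x^5 - x^4 + x.
Roots in Z/3Z: g(0) = 0 → root; g(1) = 0 → root; g(2) = 0 → root.
Linear factors from roots: (x), (x - 1), (x + 1).
Complete factorization: g(x) = (x)·(x + 1)·(x - 1)^2·(x^3 - x^2 + x + 1).
Factor degrees with multiplicity: 1 + 1 + 1 + 1 + 3 = 7.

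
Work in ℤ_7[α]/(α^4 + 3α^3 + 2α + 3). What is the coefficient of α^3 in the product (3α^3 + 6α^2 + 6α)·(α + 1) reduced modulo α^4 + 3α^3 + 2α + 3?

0

Multiply in ℤ_7[α]: (3α^3 + 6α^2 + 6α)·(α + 1) = 3α^4 + 2α^3 + 5α^2 + 6α.
Reduce using α^4 ≡ 4α^3 + 5α + 4 (mod α^4 + 3α^3 + 2α + 3).
Reduced: 5α^2 + 5.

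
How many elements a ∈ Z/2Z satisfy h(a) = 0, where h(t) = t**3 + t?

2

Evaluate at each of the 2 elements of Z/2Z:
h(0) = 0 → root; h(1) = 0 → root.
Roots: {0, 1}.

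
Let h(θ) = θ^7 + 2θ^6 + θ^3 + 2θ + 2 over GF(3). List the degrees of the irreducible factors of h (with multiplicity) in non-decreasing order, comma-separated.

Roots in GF(3): h(0) = 2; h(1) = 2; h(2) = 0 → root.
Linear factors from roots: (θ + 1).
Complete factorization: h(θ) = (θ + 1)^3·(θ^2 + 1)·(θ^2 + 2θ + 2).
Factor degrees with multiplicity: 1 + 1 + 1 + 2 + 2 = 7.

1, 1, 1, 2, 2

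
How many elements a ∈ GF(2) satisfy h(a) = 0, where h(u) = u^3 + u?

2

Evaluate at each of the 2 elements of GF(2):
h(0) = 0 → root; h(1) = 0 → root.
Roots: {0, 1}.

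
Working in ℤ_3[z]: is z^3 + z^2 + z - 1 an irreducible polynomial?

Yes

Write h(z) = z^3 + z^2 + z - 1.
Check for roots in ℤ_3: h(0) = 2; h(1) = 2; h(2) = 1.
No roots. A degree-3 polynomial over a field with no linear factor is irreducible.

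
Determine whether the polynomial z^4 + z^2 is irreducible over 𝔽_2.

No

Write P(z) = z^4 + z^2.
Check for roots in 𝔽_2: P(0) = 0 → root; P(1) = 0 → root.
P(0) = 0, so (z) divides P(z); P is reducible.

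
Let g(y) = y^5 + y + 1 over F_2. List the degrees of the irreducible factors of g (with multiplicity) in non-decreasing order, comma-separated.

Roots in F_2: g(0) = 1; g(1) = 1.
Complete factorization: g(y) = (y^2 + y + 1)·(y^3 + y^2 + 1).
Factor degrees with multiplicity: 2 + 3 = 5.

2, 3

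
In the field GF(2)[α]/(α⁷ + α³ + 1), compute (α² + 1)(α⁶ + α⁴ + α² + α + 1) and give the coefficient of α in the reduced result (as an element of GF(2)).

0

Multiply in GF(2)[α]: (α² + 1)·(α⁶ + α⁴ + α² + α + 1) = α⁸ + α³ + α + 1.
Reduce using α⁷ ≡ α³ + 1 (mod α⁷ + α³ + 1).
Reduced: α⁴ + α³ + 1.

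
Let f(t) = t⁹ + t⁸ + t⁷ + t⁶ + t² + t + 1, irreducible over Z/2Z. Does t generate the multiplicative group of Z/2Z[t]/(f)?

|GF(2^9)^×| = 2^9 − 1 = 511. Prime factorization: 511 = 7·73.
f is primitive ⇔ t has order 511 in GF(2)[t]/(f), i.e. t^(511/q) ≠ 1 for each prime q | 511.
t^(73) mod f = t⁸ + t⁶ + t⁵ + t⁴ + t + 1.
t^(7) mod f = t⁷.
None equal 1, so t has full order 511; f is primitive.

Yes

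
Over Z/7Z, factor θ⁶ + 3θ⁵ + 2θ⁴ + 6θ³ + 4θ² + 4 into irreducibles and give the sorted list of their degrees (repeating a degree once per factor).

Write f(θ) = θ⁶ + 3θ⁵ + 2θ⁴ + 6θ³ + 4θ² + 4.
Linear factors from roots: (θ + 2).
Complete factorization: f(θ) = (θ + 2)·(θ² + 5θ + 2)·(θ³ + 3θ² + 4θ + 1).
Factor degrees with multiplicity: 1 + 2 + 3 = 6.

1, 2, 3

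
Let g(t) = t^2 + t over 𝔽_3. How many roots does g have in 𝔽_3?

Evaluate at each of the 3 elements of 𝔽_3:
g(0) = 0 → root; g(1) = 2; g(2) = 0 → root.
Roots: {0, 2}.

2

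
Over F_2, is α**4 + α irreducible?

No

Write f(α) = α**4 + α.
Check for roots in F_2: f(0) = 0 → root; f(1) = 0 → root.
f(0) = 0, so (α) divides f(α); f is reducible.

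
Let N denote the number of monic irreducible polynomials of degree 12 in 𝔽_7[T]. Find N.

x^(7^12) − x is the product of all monic irreducibles of degree dividing 12; Möbius inversion gives N = (1/12) Σ μ(12/d)·7^d.
Divisors of 12: 1, 2, 3, 4, 6, 12; μ(12/d) for each: 0, 1, 0, -1, -1, 1.
Σ = 7^2 − 7^4 − 7^6 + 7^12 = 13841167200.
N = 13841167200/12 = 1153430600.

1153430600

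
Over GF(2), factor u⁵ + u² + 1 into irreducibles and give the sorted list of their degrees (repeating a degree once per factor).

5

Write f(u) = u⁵ + u² + 1.
Roots in GF(2): f(0) = 1; f(1) = 1.
Complete factorization: f(u) = (u⁵ + u² + 1).
Factor degrees with multiplicity: 5 = 5.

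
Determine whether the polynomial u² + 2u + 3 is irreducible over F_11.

No

Write h(u) = u² + 2u + 3.
Check each element of F_11 for a root: h(0)=3, h(1)=6, h(2)=0, h(3)=7, h(4)=5, h(5)=5, h(6)=7, h(7)=0, h(8)=6, h(9)=3, h(10)=2.
h(2) = 0, so (u − 2) divides h(u); h is reducible.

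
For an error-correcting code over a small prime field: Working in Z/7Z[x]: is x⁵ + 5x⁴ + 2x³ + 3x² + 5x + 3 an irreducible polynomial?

Yes

Write f(x) = x⁵ + 5x⁴ + 2x³ + 3x² + 5x + 3.
Check for roots in Z/7Z: f(0) = 3; f(1) = 5; f(2) = 6; f(3) = 5; f(4) = 4; f(5) = 2; f(6) = 3.
No roots, so no linear factors.
Degree-2 irreducible divisors: test the 21 monic irreducibles of degree 2 over GF(7).
None of them divide f (all give nonzero remainder).
No irreducible factor of degree ≤ 2 exists, so f is irreducible over GF(7).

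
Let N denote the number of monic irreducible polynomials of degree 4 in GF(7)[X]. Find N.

588

Gauss's count: N_{7}(4) = (1/4) Σ_{d|4} μ(4/d)·7^d.
Divisors of 4: 1, 2, 4; μ(4/d) for each: 0, -1, 1.
Σ = − 7^2 + 7^4 = 2352.
N = 2352/4 = 588.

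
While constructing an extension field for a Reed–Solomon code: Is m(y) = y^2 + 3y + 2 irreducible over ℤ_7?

No

Check for roots in ℤ_7: m(0) = 2; m(1) = 6; m(2) = 5; m(3) = 6; m(4) = 2; m(5) = 0 → root; m(6) = 0 → root.
m(5) = 0, so (y − 5) divides m(y); m is reducible.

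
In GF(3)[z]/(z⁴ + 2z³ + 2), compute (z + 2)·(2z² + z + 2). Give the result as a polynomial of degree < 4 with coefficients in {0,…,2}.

Multiply in GF(3)[z]: (z + 2)·(2z² + z + 2) = 2z³ + 2z² + z + 1.
Reduced: 2z³ + 2z² + z + 1.

2z^3 + 2z^2 + z + 1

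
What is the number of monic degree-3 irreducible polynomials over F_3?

8

The number of monic irreducibles of degree 3 over GF(3) is (1/3)·Σ_{d∣3} μ(3/d) 3^d.
Divisors of 3: 1, 3; μ(3/d) for each: -1, 1.
Σ = − 3^1 + 3^3 = 24.
N = 24/3 = 8.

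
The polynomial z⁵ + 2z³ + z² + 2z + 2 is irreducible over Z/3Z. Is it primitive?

No

Write f(z) = z⁵ + 2z³ + z² + 2z + 2.
|GF(3^5)^×| = 3^5 − 1 = 242. Prime factorization: 242 = 2·11^2.
f is primitive ⇔ z has order 242 in GF(3)[z]/(f), i.e. z^(242/q) ≠ 1 for each prime q | 242.
z^(121) mod f = 1
z^(22) mod f = 1
Since z^(121) = 1, the order of z divides 121 < 242; not primitive.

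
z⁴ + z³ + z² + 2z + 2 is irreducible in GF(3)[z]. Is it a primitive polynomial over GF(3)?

Write f(z) = z⁴ + z³ + z² + 2z + 2.
|GF(3^4)^×| = 3^4 − 1 = 80. Prime factorization: 80 = 2^4·5.
f is primitive ⇔ z has order 80 in GF(3)[z]/(f), i.e. z^(80/q) ≠ 1 for each prime q | 80.
z^(40) mod f = 2.
z^(16) mod f = 2z³ + 1.
None equal 1, so z has full order 80; f is primitive.

Yes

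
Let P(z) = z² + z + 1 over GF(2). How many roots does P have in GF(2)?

0

Evaluate at each of the 2 elements of GF(2):
P(0) = 1; P(1) = 1.
No element is a root.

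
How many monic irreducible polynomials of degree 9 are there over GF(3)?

2184

Gauss's count: N_{3}(9) = (1/9) Σ_{d|9} μ(9/d)·3^d.
Divisors of 9: 1, 3, 9; μ(9/d) for each: 0, -1, 1.
Σ = − 3^3 + 3^9 = 19656.
N = 19656/9 = 2184.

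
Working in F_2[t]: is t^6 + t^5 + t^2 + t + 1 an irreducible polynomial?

Yes

Write P(t) = t^6 + t^5 + t^2 + t + 1.
Check for roots in F_2: P(0) = 1; P(1) = 1.
No roots, so no linear factors.
Monic irreducibles of degree 2 over GF(2): t^2 + t + 1.
None of them divide P (all give nonzero remainder).
Monic irreducibles of degree 3 over GF(2): t^3 + t + 1, t^3 + t^2 + 1.
None of them divide P (all give nonzero remainder).
No irreducible factor of degree ≤ 3 exists, so P is irreducible over GF(2).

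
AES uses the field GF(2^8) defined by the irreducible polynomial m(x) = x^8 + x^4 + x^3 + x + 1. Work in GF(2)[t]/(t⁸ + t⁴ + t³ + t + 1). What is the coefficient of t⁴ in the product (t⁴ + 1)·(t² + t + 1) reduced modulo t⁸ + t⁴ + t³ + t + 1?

Multiply in GF(2)[t]: (t⁴ + 1)·(t² + t + 1) = t⁶ + t⁵ + t⁴ + t² + t + 1.
Reduced: t⁶ + t⁵ + t⁴ + t² + t + 1.

1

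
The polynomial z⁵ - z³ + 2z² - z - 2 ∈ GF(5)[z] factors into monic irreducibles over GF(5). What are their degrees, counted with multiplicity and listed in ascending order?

5

Write h(z) = z⁵ - z³ + 2z² - z - 2.
Roots in GF(5): h(0) = 3; h(1) = 4; h(2) = 3; h(3) = 4; h(4) = 1.
Complete factorization: h(z) = (z⁵ - z³ + 2z² - z - 2).
Factor degrees with multiplicity: 5 = 5.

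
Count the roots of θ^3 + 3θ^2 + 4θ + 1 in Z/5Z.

Write g(θ) = θ^3 + 3θ^2 + 4θ + 1.
Evaluate at each of the 5 elements of Z/5Z:
g(0) = 1; g(1) = 4; g(2) = 4; g(3) = 2; g(4) = 4.
No element is a root.

0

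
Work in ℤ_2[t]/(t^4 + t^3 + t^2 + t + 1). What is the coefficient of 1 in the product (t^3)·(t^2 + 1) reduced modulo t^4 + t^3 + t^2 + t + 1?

Multiply in ℤ_2[t]: (t^3)·(t^2 + 1) = t^5 + t^3.
Reduce using t^4 ≡ t^3 + t^2 + t + 1 (mod t^4 + t^3 + t^2 + t + 1).
Reduced: t^3 + 1.

1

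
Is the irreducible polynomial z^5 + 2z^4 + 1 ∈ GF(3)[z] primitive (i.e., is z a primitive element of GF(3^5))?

Write f(z) = z^5 + 2z^4 + 1.
|GF(3^5)^×| = 3^5 − 1 = 242. Prime factorization: 242 = 2·11^2.
f is primitive ⇔ z has order 242 in GF(3)[z]/(f), i.e. z^(242/q) ≠ 1 for each prime q | 242.
z^(121) mod f = 2.
z^(22) mod f = 2z^2 + 2z + 1.
None equal 1, so z has full order 242; f is primitive.

Yes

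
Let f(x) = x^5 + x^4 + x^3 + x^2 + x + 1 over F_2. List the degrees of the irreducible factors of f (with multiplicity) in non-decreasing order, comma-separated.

1, 2, 2

Roots in F_2: f(0) = 1; f(1) = 0 → root.
Linear factors from roots: (x + 1).
Complete factorization: f(x) = (x + 1)·(x^2 + x + 1)^2.
Factor degrees with multiplicity: 1 + 2 + 2 = 5.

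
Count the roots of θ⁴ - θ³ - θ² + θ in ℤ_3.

3

Write f(θ) = θ⁴ - θ³ - θ² + θ.
Evaluate at each of the 3 elements of ℤ_3:
f(0) = 0 → root; f(1) = 0 → root; f(2) = 0 → root.
Roots: {0, 1, 2}.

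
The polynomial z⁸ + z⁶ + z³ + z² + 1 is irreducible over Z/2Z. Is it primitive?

Write f(z) = z⁸ + z⁶ + z³ + z² + 1.
|GF(2^8)^×| = 2^8 − 1 = 255. Prime factorization: 255 = 3·5·17.
f is primitive ⇔ z has order 255 in GF(2)[z]/(f), i.e. z^(255/q) ≠ 1 for each prime q | 255.
z^(85) mod f = z⁴ + z³ + z².
z^(51) mod f = z⁷ + z⁵.
z^(15) mod f = z⁶ + z⁵ + z⁴ + z³ + z².
None equal 1, so z has full order 255; f is primitive.

Yes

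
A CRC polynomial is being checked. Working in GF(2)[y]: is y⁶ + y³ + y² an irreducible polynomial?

Write h(y) = y⁶ + y³ + y².
Check for roots in GF(2): h(0) = 0 → root; h(1) = 1.
h(0) = 0, so (y) divides h(y); h is reducible.

No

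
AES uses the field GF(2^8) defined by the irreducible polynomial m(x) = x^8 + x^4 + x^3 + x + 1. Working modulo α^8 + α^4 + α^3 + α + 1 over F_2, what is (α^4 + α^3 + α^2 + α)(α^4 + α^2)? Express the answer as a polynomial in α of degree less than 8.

Multiply in F_2[α]: (α^4 + α^3 + α^2 + α)·(α^4 + α^2) = α^8 + α^7 + α^4 + α^3.
Reduce using α^8 ≡ α^4 + α^3 + α + 1 (mod α^8 + α^4 + α^3 + α + 1).
Reduced: α^7 + α + 1.

α^7 + α + 1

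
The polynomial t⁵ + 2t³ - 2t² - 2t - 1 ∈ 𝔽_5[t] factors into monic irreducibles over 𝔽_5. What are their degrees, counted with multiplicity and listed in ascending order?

Write g(t) = t⁵ + 2t³ - 2t² - 2t - 1.
Roots in 𝔽_5: g(0) = 4; g(1) = 3; g(2) = 0 → root; g(3) = 2; g(4) = 1.
Linear factors from roots: (t - 2).
Complete factorization: g(t) = (t - 2)·(t² - 2t - 2)·(t² - t + 1).
Factor degrees with multiplicity: 1 + 2 + 2 = 5.

1, 2, 2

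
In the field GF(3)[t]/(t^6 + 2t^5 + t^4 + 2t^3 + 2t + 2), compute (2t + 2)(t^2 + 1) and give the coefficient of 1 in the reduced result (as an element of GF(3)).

2

Multiply in GF(3)[t]: (2t + 2)·(t^2 + 1) = 2t^3 + 2t^2 + 2t + 2.
Reduced: 2t^3 + 2t^2 + 2t + 2.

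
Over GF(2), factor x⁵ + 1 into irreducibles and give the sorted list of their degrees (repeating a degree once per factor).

Write g(x) = x⁵ + 1.
Roots in GF(2): g(0) = 1; g(1) = 0 → root.
Linear factors from roots: (x + 1).
Complete factorization: g(x) = (x + 1)·(x⁴ + x³ + x² + x + 1).
Factor degrees with multiplicity: 1 + 4 = 5.

1, 4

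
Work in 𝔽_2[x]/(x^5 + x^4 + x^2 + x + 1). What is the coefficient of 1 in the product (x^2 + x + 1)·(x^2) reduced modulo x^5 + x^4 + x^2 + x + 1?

Multiply in 𝔽_2[x]: (x^2 + x + 1)·(x^2) = x^4 + x^3 + x^2.
Reduced: x^4 + x^3 + x^2.

0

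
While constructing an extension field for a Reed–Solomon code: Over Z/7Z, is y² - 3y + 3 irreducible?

No

Write f(y) = y² - 3y + 3.
Check for roots in Z/7Z: f(0) = 3; f(1) = 1; f(2) = 1; f(3) = 3; f(4) = 0 → root; f(5) = 6; f(6) = 0 → root.
f(4) = 0, so (y − 4) divides f(y); f is reducible.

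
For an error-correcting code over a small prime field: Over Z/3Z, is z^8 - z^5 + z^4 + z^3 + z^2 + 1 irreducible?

Write g(z) = z^8 - z^5 + z^4 + z^3 + z^2 + 1.
Check for roots in Z/3Z: g(0) = 1; g(1) = 1; g(2) = 1.
No roots, so no linear factors.
Monic irreducibles of degree 2 over GF(3): z^2 + 1, z^2 + z - 1, z^2 - z - 1.
None of them divide g (all give nonzero remainder).
Degree-3 irreducible divisors: test the 8 monic irreducibles of degree 3 over GF(3).
None of them divide g (all give nonzero remainder).
Degree-4 irreducible divisors: test the 18 monic irreducibles of degree 4 over GF(3).
None of them divide g (all give nonzero remainder).
No irreducible factor of degree ≤ 4 exists, so g is irreducible over GF(3).

Yes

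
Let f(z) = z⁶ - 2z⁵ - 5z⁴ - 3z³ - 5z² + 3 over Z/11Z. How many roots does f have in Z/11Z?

Evaluate at each of the 11 elements of Z/11Z:
f(0) = 3; f(1) = 0 → root; f(2) = 0 → root; f(3) = 1; f(4) = 4; f(5) = 0 → root; f(6) = 6; f(7) = 7; f(8) = 2; f(9) = 0 → root; f(10) = 10.
Roots: {1, 2, 5, 9}.

4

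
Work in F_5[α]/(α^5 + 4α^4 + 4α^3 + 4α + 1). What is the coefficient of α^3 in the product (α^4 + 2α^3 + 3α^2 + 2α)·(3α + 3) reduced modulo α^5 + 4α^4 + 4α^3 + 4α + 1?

Multiply in F_5[α]: (α^4 + 2α^3 + 3α^2 + 2α)·(3α + 3) = 3α^5 + 4α^4 + α.
Reduce using α^5 ≡ α^4 + α^3 + α + 4 (mod α^5 + 4α^4 + 4α^3 + 4α + 1).
Reduced: 2α^4 + 3α^3 + 4α + 2.

3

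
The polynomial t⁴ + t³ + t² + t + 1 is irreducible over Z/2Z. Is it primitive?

Write f(t) = t⁴ + t³ + t² + t + 1.
|GF(2^4)^×| = 2^4 − 1 = 15. Prime factorization: 15 = 3·5.
f is primitive ⇔ t has order 15 in GF(2)[t]/(f), i.e. t^(15/q) ≠ 1 for each prime q | 15.
t^(5) mod f = 1
t^(3) mod f = t³.
Since t^(5) = 1, the order of t divides 5 < 15; not primitive.

No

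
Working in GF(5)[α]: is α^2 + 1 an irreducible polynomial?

Write f(α) = α^2 + 1.
Check for roots in GF(5): f(0) = 1; f(1) = 2; f(2) = 0 → root; f(3) = 0 → root; f(4) = 2.
f(2) = 0, so (α − 2) divides f(α); f is reducible.

No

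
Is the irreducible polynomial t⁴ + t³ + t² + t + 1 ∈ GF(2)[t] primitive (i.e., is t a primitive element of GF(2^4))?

No

Write f(t) = t⁴ + t³ + t² + t + 1.
|GF(2^4)^×| = 2^4 − 1 = 15. Prime factorization: 15 = 3·5.
f is primitive ⇔ t has order 15 in GF(2)[t]/(f), i.e. t^(15/q) ≠ 1 for each prime q | 15.
t^(5) mod f = 1
t^(3) mod f = t³.
Since t^(5) = 1, the order of t divides 5 < 15; not primitive.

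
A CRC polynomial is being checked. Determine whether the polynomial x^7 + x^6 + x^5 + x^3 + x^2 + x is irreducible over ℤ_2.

Write P(x) = x^7 + x^6 + x^5 + x^3 + x^2 + x.
Check for roots in ℤ_2: P(0) = 0 → root; P(1) = 0 → root.
P(0) = 0, so (x) divides P(x); P is reducible.

No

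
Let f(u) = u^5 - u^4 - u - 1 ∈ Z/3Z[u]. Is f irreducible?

Yes

Check for roots in Z/3Z: f(0) = 2; f(1) = 1; f(2) = 1.
No roots, so no linear factors.
Monic irreducibles of degree 2 over GF(3): u^2 + 1, u^2 + u - 1, u^2 - u - 1.
None of them divide f (all give nonzero remainder).
No irreducible factor of degree ≤ 2 exists, so f is irreducible over GF(3).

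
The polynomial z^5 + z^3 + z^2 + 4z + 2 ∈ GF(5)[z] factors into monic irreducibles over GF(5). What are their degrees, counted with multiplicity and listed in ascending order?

5

Write f(z) = z^5 + z^3 + z^2 + 4z + 2.
Roots in GF(5): f(0) = 2; f(1) = 4; f(2) = 4; f(3) = 3; f(4) = 2.
Complete factorization: f(z) = (z^5 + z^3 + z^2 + 4z + 2).
Factor degrees with multiplicity: 5 = 5.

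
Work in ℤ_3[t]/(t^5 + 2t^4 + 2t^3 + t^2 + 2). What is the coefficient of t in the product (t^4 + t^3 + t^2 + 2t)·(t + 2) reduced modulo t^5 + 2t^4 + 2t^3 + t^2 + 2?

1

Multiply in ℤ_3[t]: (t^4 + t^3 + t^2 + 2t)·(t + 2) = t^5 + t^2 + t.
Reduce using t^5 ≡ t^4 + t^3 + 2t^2 + 1 (mod t^5 + 2t^4 + 2t^3 + t^2 + 2).
Reduced: t^4 + t^3 + t + 1.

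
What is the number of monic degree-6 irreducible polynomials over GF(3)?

The number of monic irreducibles of degree 6 over GF(3) is (1/6)·Σ_{d∣6} μ(6/d) 3^d.
Divisors of 6: 1, 2, 3, 6; μ(6/d) for each: 1, -1, -1, 1.
Σ = 3^1 − 3^2 − 3^3 + 3^6 = 696.
N = 696/6 = 116.

116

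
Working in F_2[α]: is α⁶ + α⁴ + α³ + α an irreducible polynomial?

No

Write m(α) = α⁶ + α⁴ + α³ + α.
Check for roots in F_2: m(0) = 0 → root; m(1) = 0 → root.
m(0) = 0, so (α) divides m(α); m is reducible.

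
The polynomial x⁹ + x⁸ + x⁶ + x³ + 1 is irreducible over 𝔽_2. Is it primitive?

No

Write f(x) = x⁹ + x⁸ + x⁶ + x³ + 1.
|GF(2^9)^×| = 2^9 − 1 = 511. Prime factorization: 511 = 7·73.
f is primitive ⇔ x has order 511 in GF(2)[x]/(f), i.e. x^(511/q) ≠ 1 for each prime q | 511.
x^(73) mod f = 1
x^(7) mod f = x⁷.
Since x^(73) = 1, the order of x divides 73 < 511; not primitive.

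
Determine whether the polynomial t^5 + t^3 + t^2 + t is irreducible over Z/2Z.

No

Write h(t) = t^5 + t^3 + t^2 + t.
Check for roots in Z/2Z: h(0) = 0 → root; h(1) = 0 → root.
h(0) = 0, so (t) divides h(t); h is reducible.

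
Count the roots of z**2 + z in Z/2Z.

2

Write f(z) = z**2 + z.
Evaluate at each of the 2 elements of Z/2Z:
f(0) = 0 → root; f(1) = 0 → root.
Roots: {0, 1}.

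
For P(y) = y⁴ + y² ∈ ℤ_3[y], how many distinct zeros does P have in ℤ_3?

Evaluate at each of the 3 elements of ℤ_3:
P(0) = 0 → root; P(1) = 2; P(2) = 2.
Roots: {0}.

1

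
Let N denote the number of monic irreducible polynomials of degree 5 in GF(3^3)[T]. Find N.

2869776

By the necklace-counting formula, N_27(5) = (1/5) Σ_{d|5} μ(5/d)·27^d.
Divisors of 5: 1, 5; μ(5/d) for each: -1, 1.
Σ = − 27^1 + 27^5 = 14348880.
N = 14348880/5 = 2869776.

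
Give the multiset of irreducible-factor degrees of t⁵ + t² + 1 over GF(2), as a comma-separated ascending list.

5

Write h(t) = t⁵ + t² + 1.
Roots in GF(2): h(0) = 1; h(1) = 1.
Complete factorization: h(t) = (t⁵ + t² + 1).
Factor degrees with multiplicity: 5 = 5.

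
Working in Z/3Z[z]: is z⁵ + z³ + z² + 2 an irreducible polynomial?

Write f(z) = z⁵ + z³ + z² + 2.
Check for roots in Z/3Z: f(0) = 2; f(1) = 2; f(2) = 1.
No roots, so no linear factors.
Monic irreducibles of degree 2 over GF(3): z² + 1, z² + z + 2, z² + 2z + 2.
None of them divide f (all give nonzero remainder).
No irreducible factor of degree ≤ 2 exists, so f is irreducible over GF(3).

Yes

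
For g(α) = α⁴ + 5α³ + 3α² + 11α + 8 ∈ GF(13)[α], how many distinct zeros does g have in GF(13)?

Evaluate at each of the 13 elements of GF(13):
g(0) = 8; g(1) = 2; g(2) = 7; g(3) = 11; g(4) = 0 → root; g(5) = 10; g(6) = 10; g(7) = 6; g(8) = 2; g(9) = 0 → root; g(10) = 0 → root; g(11) = 0 → root; g(12) = 9.
Roots: {4, 9, 10, 11}.

4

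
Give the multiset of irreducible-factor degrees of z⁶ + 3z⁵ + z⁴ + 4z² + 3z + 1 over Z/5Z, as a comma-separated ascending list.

1, 2, 3

Write h(z) = z⁶ + 3z⁵ + z⁴ + 4z² + 3z + 1.
Roots in Z/5Z: h(0) = 1; h(1) = 3; h(2) = 4; h(3) = 0 → root; h(4) = 1.
Linear factors from roots: (z + 2).
Complete factorization: h(z) = (z + 2)·(z² + 3z + 4)·(z³ + 3z² + z + 2).
Factor degrees with multiplicity: 1 + 2 + 3 = 6.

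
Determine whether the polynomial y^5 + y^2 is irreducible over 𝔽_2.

Write P(y) = y^5 + y^2.
Check for roots in 𝔽_2: P(0) = 0 → root; P(1) = 0 → root.
P(0) = 0, so (y) divides P(y); P is reducible.

No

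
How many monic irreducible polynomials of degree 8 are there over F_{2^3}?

2096640

The number of monic irreducibles of degree 8 over GF(8) is (1/8)·Σ_{d∣8} μ(8/d) 8^d.
Divisors of 8: 1, 2, 4, 8; μ(8/d) for each: 0, 0, -1, 1.
Σ = − 8^4 + 8^8 = 16773120.
N = 16773120/8 = 2096640.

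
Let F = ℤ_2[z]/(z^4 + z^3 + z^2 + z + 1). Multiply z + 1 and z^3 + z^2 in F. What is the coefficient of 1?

1

Multiply in ℤ_2[z]: (z + 1)·(z^3 + z^2) = z^4 + z^2.
Reduce using z^4 ≡ z^3 + z^2 + z + 1 (mod z^4 + z^3 + z^2 + z + 1).
Reduced: z^3 + z + 1.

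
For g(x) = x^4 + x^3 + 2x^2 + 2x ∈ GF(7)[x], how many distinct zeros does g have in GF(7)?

2

Evaluate at each of the 7 elements of GF(7):
g(0) = 0 → root; g(1) = 6; g(2) = 1; g(3) = 6; g(4) = 3; g(5) = 5; g(6) = 0 → root.
Roots: {0, 6}.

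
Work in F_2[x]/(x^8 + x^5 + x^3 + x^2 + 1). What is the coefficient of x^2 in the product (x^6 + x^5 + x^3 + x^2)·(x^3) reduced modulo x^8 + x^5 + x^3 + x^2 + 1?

Multiply in F_2[x]: (x^6 + x^5 + x^3 + x^2)·(x^3) = x^9 + x^8 + x^6 + x^5.
Reduce using x^8 ≡ x^5 + x^3 + x^2 + 1 (mod x^8 + x^5 + x^3 + x^2 + 1).
Reduced: x^4 + x^2 + x + 1.

1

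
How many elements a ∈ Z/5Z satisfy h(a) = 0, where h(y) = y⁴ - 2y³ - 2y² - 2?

Evaluate at each of the 5 elements of Z/5Z:
h(0) = 3; h(1) = 0 → root; h(2) = 0 → root; h(3) = 2; h(4) = 4.
Roots: {1, 2}.

2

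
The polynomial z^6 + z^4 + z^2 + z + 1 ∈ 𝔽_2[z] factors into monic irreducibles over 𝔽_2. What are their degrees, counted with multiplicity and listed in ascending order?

Write f(z) = z^6 + z^4 + z^2 + z + 1.
Roots in 𝔽_2: f(0) = 1; f(1) = 1.
Complete factorization: f(z) = (z^6 + z^4 + z^2 + z + 1).
Factor degrees with multiplicity: 6 = 6.

6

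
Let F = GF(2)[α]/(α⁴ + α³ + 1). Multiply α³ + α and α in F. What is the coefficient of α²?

1

Multiply in GF(2)[α]: (α³ + α)·(α) = α⁴ + α².
Reduce using α⁴ ≡ α³ + 1 (mod α⁴ + α³ + 1).
Reduced: α³ + α² + 1.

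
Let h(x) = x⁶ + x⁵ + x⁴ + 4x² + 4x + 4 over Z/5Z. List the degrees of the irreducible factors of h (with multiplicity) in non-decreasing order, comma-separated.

Roots in Z/5Z: h(0) = 4; h(1) = 0 → root; h(2) = 0 → root; h(3) = 0 → root; h(4) = 0 → root.
Linear factors from roots: (x + 4), (x + 3), (x + 2), (x + 1).
Complete factorization: h(x) = (x + 1)·(x + 2)·(x + 3)·(x + 4)·(x² + x + 1).
Factor degrees with multiplicity: 1 + 1 + 1 + 1 + 2 = 6.

1, 1, 1, 1, 2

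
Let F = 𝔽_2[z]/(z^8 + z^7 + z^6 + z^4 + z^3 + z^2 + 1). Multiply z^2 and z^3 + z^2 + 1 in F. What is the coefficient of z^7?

Multiply in 𝔽_2[z]: (z^2)·(z^3 + z^2 + 1) = z^5 + z^4 + z^2.
Reduced: z^5 + z^4 + z^2.

0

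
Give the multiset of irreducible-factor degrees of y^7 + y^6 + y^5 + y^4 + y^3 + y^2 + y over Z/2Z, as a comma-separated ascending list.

1, 3, 3

Write f(y) = y^7 + y^6 + y^5 + y^4 + y^3 + y^2 + y.
Roots in Z/2Z: f(0) = 0 → root; f(1) = 1.
Linear factors from roots: (y).
Complete factorization: f(y) = (y)·(y^3 + y + 1)·(y^3 + y^2 + 1).
Factor degrees with multiplicity: 1 + 3 + 3 = 7.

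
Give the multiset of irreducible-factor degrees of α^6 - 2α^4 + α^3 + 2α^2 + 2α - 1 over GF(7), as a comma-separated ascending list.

2, 2, 2

Write f(α) = α^6 - 2α^4 + α^3 + 2α^2 + 2α - 1.
Complete factorization: f(α) = (α^2 + 2)·(α^2 + 2α - 2)·(α^2 - 2α + 2).
Factor degrees with multiplicity: 2 + 2 + 2 = 6.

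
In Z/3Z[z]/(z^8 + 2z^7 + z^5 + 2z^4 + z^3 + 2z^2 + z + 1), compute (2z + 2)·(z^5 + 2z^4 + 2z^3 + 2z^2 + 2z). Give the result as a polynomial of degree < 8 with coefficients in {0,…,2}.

2z^6 + 2z^4 + 2z^3 + 2z^2 + z

Multiply in Z/3Z[z]: (2z + 2)·(z^5 + 2z^4 + 2z^3 + 2z^2 + 2z) = 2z^6 + 2z^4 + 2z^3 + 2z^2 + z.
Reduced: 2z^6 + 2z^4 + 2z^3 + 2z^2 + z.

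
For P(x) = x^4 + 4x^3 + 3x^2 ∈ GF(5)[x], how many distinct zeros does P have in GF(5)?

3

Evaluate at each of the 5 elements of GF(5):
P(0) = 0 → root; P(1) = 3; P(2) = 0 → root; P(3) = 1; P(4) = 0 → root.
Roots: {0, 2, 4}.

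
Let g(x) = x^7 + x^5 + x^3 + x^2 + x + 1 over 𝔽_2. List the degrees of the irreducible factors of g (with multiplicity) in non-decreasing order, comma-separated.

Roots in 𝔽_2: g(0) = 1; g(1) = 0 → root.
Linear factors from roots: (x + 1).
Complete factorization: g(x) = (x + 1)^2·(x^2 + x + 1)·(x^3 + x^2 + 1).
Factor degrees with multiplicity: 1 + 1 + 2 + 3 = 7.

1, 1, 2, 3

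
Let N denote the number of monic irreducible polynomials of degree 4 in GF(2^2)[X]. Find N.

60

Gauss's count: N_{4}(4) = (1/4) Σ_{d|4} μ(4/d)·4^d.
Divisors of 4: 1, 2, 4; μ(4/d) for each: 0, -1, 1.
Σ = − 4^2 + 4^4 = 240.
N = 240/4 = 60.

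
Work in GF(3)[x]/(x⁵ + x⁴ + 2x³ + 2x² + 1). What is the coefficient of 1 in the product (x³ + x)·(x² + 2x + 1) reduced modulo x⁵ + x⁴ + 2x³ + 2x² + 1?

Multiply in GF(3)[x]: (x³ + x)·(x² + 2x + 1) = x⁵ + 2x⁴ + 2x³ + 2x² + x.
Reduce using x⁵ ≡ 2x⁴ + x³ + x² + 2 (mod x⁵ + x⁴ + 2x³ + 2x² + 1).
Reduced: x⁴ + x + 2.

2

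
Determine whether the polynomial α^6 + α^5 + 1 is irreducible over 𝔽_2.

Write f(α) = α^6 + α^5 + 1.
Check for roots in 𝔽_2: f(0) = 1; f(1) = 1.
No roots, so no linear factors.
Monic irreducibles of degree 2 over GF(2): α^2 + α + 1.
None of them divide f (all give nonzero remainder).
Monic irreducibles of degree 3 over GF(2): α^3 + α + 1, α^3 + α^2 + 1.
None of them divide f (all give nonzero remainder).
No irreducible factor of degree ≤ 3 exists, so f is irreducible over GF(2).

Yes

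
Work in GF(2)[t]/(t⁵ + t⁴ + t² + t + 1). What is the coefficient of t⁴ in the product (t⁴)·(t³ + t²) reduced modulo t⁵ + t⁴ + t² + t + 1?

1

Multiply in GF(2)[t]: (t⁴)·(t³ + t²) = t⁷ + t⁶.
Reduce using t⁵ ≡ t⁴ + t² + t + 1 (mod t⁵ + t⁴ + t² + t + 1).
Reduced: t⁴ + t³ + t².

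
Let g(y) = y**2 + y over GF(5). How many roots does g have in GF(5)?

Evaluate at each of the 5 elements of GF(5):
g(0) = 0 → root; g(1) = 2; g(2) = 1; g(3) = 2; g(4) = 0 → root.
Roots: {0, 4}.

2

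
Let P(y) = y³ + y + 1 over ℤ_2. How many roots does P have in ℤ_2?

0

Evaluate at each of the 2 elements of ℤ_2:
P(0) = 1; P(1) = 1.
No element is a root.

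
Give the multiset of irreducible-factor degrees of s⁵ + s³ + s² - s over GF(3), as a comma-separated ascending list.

Write f(s) = s⁵ + s³ + s² - s.
Roots in GF(3): f(0) = 0 → root; f(1) = 2; f(2) = 0 → root.
Linear factors from roots: (s), (s + 1).
Complete factorization: f(s) = (s)·(s + 1)·(s³ - s² - s - 1).
Factor degrees with multiplicity: 1 + 1 + 3 = 5.

1, 1, 3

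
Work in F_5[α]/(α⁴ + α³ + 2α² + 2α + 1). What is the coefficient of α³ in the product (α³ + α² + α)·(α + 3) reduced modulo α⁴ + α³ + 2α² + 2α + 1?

3

Multiply in F_5[α]: (α³ + α² + α)·(α + 3) = α⁴ + 4α³ + 4α² + 3α.
Reduce using α⁴ ≡ 4α³ + 3α² + 3α + 4 (mod α⁴ + α³ + 2α² + 2α + 1).
Reduced: 3α³ + 2α² + α + 4.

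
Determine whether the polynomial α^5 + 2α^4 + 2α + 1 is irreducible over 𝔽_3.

Write P(α) = α^5 + 2α^4 + 2α + 1.
Check for roots in 𝔽_3: P(0) = 1; P(1) = 0 → root; P(2) = 0 → root.
P(1) = 0, so (α − 1) divides P(α); P is reducible.

No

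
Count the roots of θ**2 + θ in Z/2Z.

Write P(θ) = θ**2 + θ.
Evaluate at each of the 2 elements of Z/2Z:
P(0) = 0 → root; P(1) = 0 → root.
Roots: {0, 1}.

2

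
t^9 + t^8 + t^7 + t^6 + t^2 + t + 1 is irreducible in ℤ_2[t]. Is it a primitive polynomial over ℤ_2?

Write f(t) = t^9 + t^8 + t^7 + t^6 + t^2 + t + 1.
|GF(2^9)^×| = 2^9 − 1 = 511. Prime factorization: 511 = 7·73.
f is primitive ⇔ t has order 511 in GF(2)[t]/(f), i.e. t^(511/q) ≠ 1 for each prime q | 511.
t^(73) mod f = t^8 + t^6 + t^5 + t^4 + t + 1.
t^(7) mod f = t^7.
None equal 1, so t has full order 511; f is primitive.

Yes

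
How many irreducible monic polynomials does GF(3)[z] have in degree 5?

Gauss's count: N_{3}(5) = (1/5) Σ_{d|5} μ(5/d)·3^d.
Divisors of 5: 1, 5; μ(5/d) for each: -1, 1.
Σ = − 3^1 + 3^5 = 240.
N = 240/5 = 48.

48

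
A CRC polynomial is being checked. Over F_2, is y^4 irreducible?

No

Write g(y) = y^4.
Check for roots in F_2: g(0) = 0 → root; g(1) = 1.
g(0) = 0, so (y) divides g(y); g is reducible.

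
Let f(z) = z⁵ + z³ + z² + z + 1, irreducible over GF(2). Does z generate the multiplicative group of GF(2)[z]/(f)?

|GF(2^5)^×| = 2^5 − 1 = 31. Prime factorization: 31 = 31.
f is primitive ⇔ z has order 31 in GF(2)[z]/(f), i.e. z^(31/q) ≠ 1 for each prime q | 31.
z^(1) mod f = z.
None equal 1, so z has full order 31; f is primitive.

Yes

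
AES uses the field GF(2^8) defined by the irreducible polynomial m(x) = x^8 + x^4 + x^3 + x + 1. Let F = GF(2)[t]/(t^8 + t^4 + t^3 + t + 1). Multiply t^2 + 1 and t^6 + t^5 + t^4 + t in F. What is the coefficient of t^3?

0

Multiply in GF(2)[t]: (t^2 + 1)·(t^6 + t^5 + t^4 + t) = t^8 + t^7 + t^5 + t^4 + t^3 + t.
Reduce using t^8 ≡ t^4 + t^3 + t + 1 (mod t^8 + t^4 + t^3 + t + 1).
Reduced: t^7 + t^5 + 1.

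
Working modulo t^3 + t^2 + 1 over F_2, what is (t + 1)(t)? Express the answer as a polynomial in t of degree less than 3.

t^2 + t

Multiply in F_2[t]: (t + 1)·(t) = t^2 + t.
Reduced: t^2 + t.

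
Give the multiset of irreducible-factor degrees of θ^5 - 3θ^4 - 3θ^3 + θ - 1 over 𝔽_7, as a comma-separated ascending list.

Write h(θ) = θ^5 - 3θ^4 - 3θ^3 + θ - 1.
Complete factorization: h(θ) = (θ^5 - 3θ^4 - 3θ^3 + θ - 1).
Factor degrees with multiplicity: 5 = 5.

5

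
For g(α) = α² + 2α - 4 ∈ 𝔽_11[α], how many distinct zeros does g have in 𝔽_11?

2

Evaluate at each of the 11 elements of 𝔽_11:
g(0) = 7; g(1) = 10; g(2) = 4; g(3) = 0 → root; g(4) = 9; g(5) = 9; g(6) = 0 → root; g(7) = 4; g(8) = 10; g(9) = 7; g(10) = 6.
Roots: {3, 6}.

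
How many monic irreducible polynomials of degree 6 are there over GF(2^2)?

Gauss's count: N_{4}(6) = (1/6) Σ_{d|6} μ(6/d)·4^d.
Divisors of 6: 1, 2, 3, 6; μ(6/d) for each: 1, -1, -1, 1.
Σ = 4^1 − 4^2 − 4^3 + 4^6 = 4020.
N = 4020/6 = 670.

670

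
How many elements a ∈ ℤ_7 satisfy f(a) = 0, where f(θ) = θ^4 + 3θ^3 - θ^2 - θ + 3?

1

Evaluate at each of the 7 elements of ℤ_7:
f(0) = 3; f(1) = 5; f(2) = 2; f(3) = 6; f(4) = 4; f(5) = 0 → root; f(6) = 1.
Roots: {5}.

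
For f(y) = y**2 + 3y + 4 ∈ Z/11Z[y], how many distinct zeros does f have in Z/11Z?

Evaluate at each of the 11 elements of Z/11Z:
f(0) = 4; f(1) = 8; f(2) = 3; f(3) = 0 → root; f(4) = 10; f(5) = 0 → root; f(6) = 3; f(7) = 8; f(8) = 4; f(9) = 2; f(10) = 2.
Roots: {3, 5}.

2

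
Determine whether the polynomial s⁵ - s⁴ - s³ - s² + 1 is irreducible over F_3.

Write P(s) = s⁵ - s⁴ - s³ - s² + 1.
Check for roots in F_3: P(0) = 1; P(1) = 2; P(2) = 2.
No roots, so no linear factors.
Monic irreducibles of degree 2 over GF(3): s² + 1, s² + s - 1, s² - s - 1.
None of them divide P (all give nonzero remainder).
No irreducible factor of degree ≤ 2 exists, so P is irreducible over GF(3).

Yes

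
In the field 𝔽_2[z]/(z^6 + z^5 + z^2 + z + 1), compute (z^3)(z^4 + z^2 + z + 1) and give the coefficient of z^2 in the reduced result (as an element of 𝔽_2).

0

Multiply in 𝔽_2[z]: (z^3)·(z^4 + z^2 + z + 1) = z^7 + z^5 + z^4 + z^3.
Reduce using z^6 ≡ z^5 + z^2 + z + 1 (mod z^6 + z^5 + z^2 + z + 1).
Reduced: z^4 + 1.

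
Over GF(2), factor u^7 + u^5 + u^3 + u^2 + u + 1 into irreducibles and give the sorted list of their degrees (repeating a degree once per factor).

Write h(u) = u^7 + u^5 + u^3 + u^2 + u + 1.
Roots in GF(2): h(0) = 1; h(1) = 0 → root.
Linear factors from roots: (u + 1).
Complete factorization: h(u) = (u + 1)^2·(u^2 + u + 1)·(u^3 + u^2 + 1).
Factor degrees with multiplicity: 1 + 1 + 2 + 3 = 7.

1, 1, 2, 3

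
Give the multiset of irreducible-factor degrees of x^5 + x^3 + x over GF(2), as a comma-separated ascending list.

1, 2, 2

Write h(x) = x^5 + x^3 + x.
Roots in GF(2): h(0) = 0 → root; h(1) = 1.
Linear factors from roots: (x).
Complete factorization: h(x) = (x)·(x^2 + x + 1)^2.
Factor degrees with multiplicity: 1 + 2 + 2 = 5.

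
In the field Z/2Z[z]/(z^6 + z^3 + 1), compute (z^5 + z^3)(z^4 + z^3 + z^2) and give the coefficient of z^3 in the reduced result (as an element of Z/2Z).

1

Multiply in Z/2Z[z]: (z^5 + z^3)·(z^4 + z^3 + z^2) = z^9 + z^8 + z^6 + z^5.
Reduce using z^6 ≡ z^3 + 1 (mod z^6 + z^3 + 1).
Reduced: z^3 + z^2.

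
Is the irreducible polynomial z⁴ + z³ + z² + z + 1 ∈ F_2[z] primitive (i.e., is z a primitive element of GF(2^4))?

No

Write f(z) = z⁴ + z³ + z² + z + 1.
|GF(2^4)^×| = 2^4 − 1 = 15. Prime factorization: 15 = 3·5.
f is primitive ⇔ z has order 15 in GF(2)[z]/(f), i.e. z^(15/q) ≠ 1 for each prime q | 15.
z^(5) mod f = 1
z^(3) mod f = z³.
Since z^(5) = 1, the order of z divides 5 < 15; not primitive.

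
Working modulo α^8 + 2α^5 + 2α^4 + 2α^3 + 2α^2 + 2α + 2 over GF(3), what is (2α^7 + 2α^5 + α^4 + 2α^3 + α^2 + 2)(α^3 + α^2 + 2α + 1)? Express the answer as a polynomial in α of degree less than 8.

α^7 + 2α^6 + 2α^5 + α^4 + α^3 + α^2 + 2

Multiply in GF(3)[α]: (2α^7 + 2α^5 + α^4 + 2α^3 + α^2 + 2)·(α^3 + α^2 + 2α + 1) = 2α^10 + 2α^9 + 2α^7 + α^6 + α^5 + α + 2.
Reduce using α^8 ≡ α^5 + α^4 + α^3 + α^2 + α + 1 (mod α^8 + 2α^5 + 2α^4 + 2α^3 + 2α^2 + 2α + 2).
Reduced: α^7 + 2α^6 + 2α^5 + α^4 + α^3 + α^2 + 2.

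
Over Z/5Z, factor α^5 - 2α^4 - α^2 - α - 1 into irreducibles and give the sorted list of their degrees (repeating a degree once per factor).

Write f(α) = α^5 - 2α^4 - α^2 - α - 1.
Roots in Z/5Z: f(0) = 4; f(1) = 1; f(2) = 3; f(3) = 3; f(4) = 1.
Complete factorization: f(α) = (α^5 - 2α^4 - α^2 - α - 1).
Factor degrees with multiplicity: 5 = 5.

5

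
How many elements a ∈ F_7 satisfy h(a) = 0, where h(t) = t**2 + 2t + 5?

Evaluate at each of the 7 elements of F_7:
h(0) = 5; h(1) = 1; h(2) = 6; h(3) = 6; h(4) = 1; h(5) = 5; h(6) = 4.
No element is a root.

0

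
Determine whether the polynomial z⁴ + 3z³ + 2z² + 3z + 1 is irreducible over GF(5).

No

Write P(z) = z⁴ + 3z³ + 2z² + 3z + 1.
Check for roots in GF(5): P(0) = 1; P(1) = 0 → root; P(2) = 0 → root; P(3) = 0 → root; P(4) = 3.
P(1) = 0, so (z − 1) divides P(z); P is reducible.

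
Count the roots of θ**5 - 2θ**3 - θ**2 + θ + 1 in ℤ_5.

3

Write h(θ) = θ**5 - 2θ**3 - θ**2 + θ + 1.
Evaluate at each of the 5 elements of ℤ_5:
h(0) = 1; h(1) = 0 → root; h(2) = 0 → root; h(3) = 4; h(4) = 0 → root.
Roots: {1, 2, 4}.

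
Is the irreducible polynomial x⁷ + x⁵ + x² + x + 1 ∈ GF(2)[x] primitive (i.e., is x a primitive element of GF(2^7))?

Write f(x) = x⁷ + x⁵ + x² + x + 1.
|GF(2^7)^×| = 2^7 − 1 = 127. Prime factorization: 127 = 127.
f is primitive ⇔ x has order 127 in GF(2)[x]/(f), i.e. x^(127/q) ≠ 1 for each prime q | 127.
x^(1) mod f = x.
None equal 1, so x has full order 127; f is primitive.

Yes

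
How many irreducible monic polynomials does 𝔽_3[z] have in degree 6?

The number of monic irreducibles of degree 6 over GF(3) is (1/6)·Σ_{d∣6} μ(6/d) 3^d.
Divisors of 6: 1, 2, 3, 6; μ(6/d) for each: 1, -1, -1, 1.
Σ = 3^1 − 3^2 − 3^3 + 3^6 = 696.
N = 696/6 = 116.

116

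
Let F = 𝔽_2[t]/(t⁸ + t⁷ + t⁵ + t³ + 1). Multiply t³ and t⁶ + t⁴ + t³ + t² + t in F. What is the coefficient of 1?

Multiply in 𝔽_2[t]: (t³)·(t⁶ + t⁴ + t³ + t² + t) = t⁹ + t⁷ + t⁶ + t⁵ + t⁴.
Reduce using t⁸ ≡ t⁷ + t⁵ + t³ + 1 (mod t⁸ + t⁷ + t⁵ + t³ + 1).
Reduced: t³ + t + 1.

1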